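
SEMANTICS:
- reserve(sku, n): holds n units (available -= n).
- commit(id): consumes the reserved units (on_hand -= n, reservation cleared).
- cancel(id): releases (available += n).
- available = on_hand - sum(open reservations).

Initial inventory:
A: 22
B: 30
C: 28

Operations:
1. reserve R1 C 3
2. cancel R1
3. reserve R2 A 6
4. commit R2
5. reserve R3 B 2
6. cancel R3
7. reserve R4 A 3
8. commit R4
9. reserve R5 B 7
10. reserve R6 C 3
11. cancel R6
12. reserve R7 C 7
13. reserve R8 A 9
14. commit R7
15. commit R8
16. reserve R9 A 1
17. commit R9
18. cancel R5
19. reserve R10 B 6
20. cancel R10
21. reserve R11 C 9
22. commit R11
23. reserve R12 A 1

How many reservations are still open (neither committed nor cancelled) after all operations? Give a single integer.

Step 1: reserve R1 C 3 -> on_hand[A=22 B=30 C=28] avail[A=22 B=30 C=25] open={R1}
Step 2: cancel R1 -> on_hand[A=22 B=30 C=28] avail[A=22 B=30 C=28] open={}
Step 3: reserve R2 A 6 -> on_hand[A=22 B=30 C=28] avail[A=16 B=30 C=28] open={R2}
Step 4: commit R2 -> on_hand[A=16 B=30 C=28] avail[A=16 B=30 C=28] open={}
Step 5: reserve R3 B 2 -> on_hand[A=16 B=30 C=28] avail[A=16 B=28 C=28] open={R3}
Step 6: cancel R3 -> on_hand[A=16 B=30 C=28] avail[A=16 B=30 C=28] open={}
Step 7: reserve R4 A 3 -> on_hand[A=16 B=30 C=28] avail[A=13 B=30 C=28] open={R4}
Step 8: commit R4 -> on_hand[A=13 B=30 C=28] avail[A=13 B=30 C=28] open={}
Step 9: reserve R5 B 7 -> on_hand[A=13 B=30 C=28] avail[A=13 B=23 C=28] open={R5}
Step 10: reserve R6 C 3 -> on_hand[A=13 B=30 C=28] avail[A=13 B=23 C=25] open={R5,R6}
Step 11: cancel R6 -> on_hand[A=13 B=30 C=28] avail[A=13 B=23 C=28] open={R5}
Step 12: reserve R7 C 7 -> on_hand[A=13 B=30 C=28] avail[A=13 B=23 C=21] open={R5,R7}
Step 13: reserve R8 A 9 -> on_hand[A=13 B=30 C=28] avail[A=4 B=23 C=21] open={R5,R7,R8}
Step 14: commit R7 -> on_hand[A=13 B=30 C=21] avail[A=4 B=23 C=21] open={R5,R8}
Step 15: commit R8 -> on_hand[A=4 B=30 C=21] avail[A=4 B=23 C=21] open={R5}
Step 16: reserve R9 A 1 -> on_hand[A=4 B=30 C=21] avail[A=3 B=23 C=21] open={R5,R9}
Step 17: commit R9 -> on_hand[A=3 B=30 C=21] avail[A=3 B=23 C=21] open={R5}
Step 18: cancel R5 -> on_hand[A=3 B=30 C=21] avail[A=3 B=30 C=21] open={}
Step 19: reserve R10 B 6 -> on_hand[A=3 B=30 C=21] avail[A=3 B=24 C=21] open={R10}
Step 20: cancel R10 -> on_hand[A=3 B=30 C=21] avail[A=3 B=30 C=21] open={}
Step 21: reserve R11 C 9 -> on_hand[A=3 B=30 C=21] avail[A=3 B=30 C=12] open={R11}
Step 22: commit R11 -> on_hand[A=3 B=30 C=12] avail[A=3 B=30 C=12] open={}
Step 23: reserve R12 A 1 -> on_hand[A=3 B=30 C=12] avail[A=2 B=30 C=12] open={R12}
Open reservations: ['R12'] -> 1

Answer: 1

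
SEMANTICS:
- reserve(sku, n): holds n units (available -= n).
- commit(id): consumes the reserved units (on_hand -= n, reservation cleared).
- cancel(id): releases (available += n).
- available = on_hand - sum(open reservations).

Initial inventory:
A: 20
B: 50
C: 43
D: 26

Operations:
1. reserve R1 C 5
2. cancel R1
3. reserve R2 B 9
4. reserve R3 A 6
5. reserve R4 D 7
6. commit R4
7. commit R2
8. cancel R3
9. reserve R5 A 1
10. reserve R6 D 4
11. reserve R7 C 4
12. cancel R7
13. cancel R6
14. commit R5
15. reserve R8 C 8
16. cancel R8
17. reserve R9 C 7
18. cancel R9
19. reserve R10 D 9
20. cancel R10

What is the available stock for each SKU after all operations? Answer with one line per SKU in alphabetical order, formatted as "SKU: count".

Step 1: reserve R1 C 5 -> on_hand[A=20 B=50 C=43 D=26] avail[A=20 B=50 C=38 D=26] open={R1}
Step 2: cancel R1 -> on_hand[A=20 B=50 C=43 D=26] avail[A=20 B=50 C=43 D=26] open={}
Step 3: reserve R2 B 9 -> on_hand[A=20 B=50 C=43 D=26] avail[A=20 B=41 C=43 D=26] open={R2}
Step 4: reserve R3 A 6 -> on_hand[A=20 B=50 C=43 D=26] avail[A=14 B=41 C=43 D=26] open={R2,R3}
Step 5: reserve R4 D 7 -> on_hand[A=20 B=50 C=43 D=26] avail[A=14 B=41 C=43 D=19] open={R2,R3,R4}
Step 6: commit R4 -> on_hand[A=20 B=50 C=43 D=19] avail[A=14 B=41 C=43 D=19] open={R2,R3}
Step 7: commit R2 -> on_hand[A=20 B=41 C=43 D=19] avail[A=14 B=41 C=43 D=19] open={R3}
Step 8: cancel R3 -> on_hand[A=20 B=41 C=43 D=19] avail[A=20 B=41 C=43 D=19] open={}
Step 9: reserve R5 A 1 -> on_hand[A=20 B=41 C=43 D=19] avail[A=19 B=41 C=43 D=19] open={R5}
Step 10: reserve R6 D 4 -> on_hand[A=20 B=41 C=43 D=19] avail[A=19 B=41 C=43 D=15] open={R5,R6}
Step 11: reserve R7 C 4 -> on_hand[A=20 B=41 C=43 D=19] avail[A=19 B=41 C=39 D=15] open={R5,R6,R7}
Step 12: cancel R7 -> on_hand[A=20 B=41 C=43 D=19] avail[A=19 B=41 C=43 D=15] open={R5,R6}
Step 13: cancel R6 -> on_hand[A=20 B=41 C=43 D=19] avail[A=19 B=41 C=43 D=19] open={R5}
Step 14: commit R5 -> on_hand[A=19 B=41 C=43 D=19] avail[A=19 B=41 C=43 D=19] open={}
Step 15: reserve R8 C 8 -> on_hand[A=19 B=41 C=43 D=19] avail[A=19 B=41 C=35 D=19] open={R8}
Step 16: cancel R8 -> on_hand[A=19 B=41 C=43 D=19] avail[A=19 B=41 C=43 D=19] open={}
Step 17: reserve R9 C 7 -> on_hand[A=19 B=41 C=43 D=19] avail[A=19 B=41 C=36 D=19] open={R9}
Step 18: cancel R9 -> on_hand[A=19 B=41 C=43 D=19] avail[A=19 B=41 C=43 D=19] open={}
Step 19: reserve R10 D 9 -> on_hand[A=19 B=41 C=43 D=19] avail[A=19 B=41 C=43 D=10] open={R10}
Step 20: cancel R10 -> on_hand[A=19 B=41 C=43 D=19] avail[A=19 B=41 C=43 D=19] open={}

Answer: A: 19
B: 41
C: 43
D: 19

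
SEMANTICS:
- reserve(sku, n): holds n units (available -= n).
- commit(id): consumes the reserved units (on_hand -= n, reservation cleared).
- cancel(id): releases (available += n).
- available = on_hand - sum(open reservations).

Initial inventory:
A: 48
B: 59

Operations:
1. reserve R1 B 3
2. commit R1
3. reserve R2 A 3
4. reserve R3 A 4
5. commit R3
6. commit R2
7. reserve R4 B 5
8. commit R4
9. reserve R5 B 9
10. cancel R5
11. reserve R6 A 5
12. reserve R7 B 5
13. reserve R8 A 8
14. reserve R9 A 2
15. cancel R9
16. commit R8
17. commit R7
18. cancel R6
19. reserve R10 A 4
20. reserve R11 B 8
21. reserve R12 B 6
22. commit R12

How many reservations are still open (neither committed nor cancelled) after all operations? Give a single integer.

Answer: 2

Derivation:
Step 1: reserve R1 B 3 -> on_hand[A=48 B=59] avail[A=48 B=56] open={R1}
Step 2: commit R1 -> on_hand[A=48 B=56] avail[A=48 B=56] open={}
Step 3: reserve R2 A 3 -> on_hand[A=48 B=56] avail[A=45 B=56] open={R2}
Step 4: reserve R3 A 4 -> on_hand[A=48 B=56] avail[A=41 B=56] open={R2,R3}
Step 5: commit R3 -> on_hand[A=44 B=56] avail[A=41 B=56] open={R2}
Step 6: commit R2 -> on_hand[A=41 B=56] avail[A=41 B=56] open={}
Step 7: reserve R4 B 5 -> on_hand[A=41 B=56] avail[A=41 B=51] open={R4}
Step 8: commit R4 -> on_hand[A=41 B=51] avail[A=41 B=51] open={}
Step 9: reserve R5 B 9 -> on_hand[A=41 B=51] avail[A=41 B=42] open={R5}
Step 10: cancel R5 -> on_hand[A=41 B=51] avail[A=41 B=51] open={}
Step 11: reserve R6 A 5 -> on_hand[A=41 B=51] avail[A=36 B=51] open={R6}
Step 12: reserve R7 B 5 -> on_hand[A=41 B=51] avail[A=36 B=46] open={R6,R7}
Step 13: reserve R8 A 8 -> on_hand[A=41 B=51] avail[A=28 B=46] open={R6,R7,R8}
Step 14: reserve R9 A 2 -> on_hand[A=41 B=51] avail[A=26 B=46] open={R6,R7,R8,R9}
Step 15: cancel R9 -> on_hand[A=41 B=51] avail[A=28 B=46] open={R6,R7,R8}
Step 16: commit R8 -> on_hand[A=33 B=51] avail[A=28 B=46] open={R6,R7}
Step 17: commit R7 -> on_hand[A=33 B=46] avail[A=28 B=46] open={R6}
Step 18: cancel R6 -> on_hand[A=33 B=46] avail[A=33 B=46] open={}
Step 19: reserve R10 A 4 -> on_hand[A=33 B=46] avail[A=29 B=46] open={R10}
Step 20: reserve R11 B 8 -> on_hand[A=33 B=46] avail[A=29 B=38] open={R10,R11}
Step 21: reserve R12 B 6 -> on_hand[A=33 B=46] avail[A=29 B=32] open={R10,R11,R12}
Step 22: commit R12 -> on_hand[A=33 B=40] avail[A=29 B=32] open={R10,R11}
Open reservations: ['R10', 'R11'] -> 2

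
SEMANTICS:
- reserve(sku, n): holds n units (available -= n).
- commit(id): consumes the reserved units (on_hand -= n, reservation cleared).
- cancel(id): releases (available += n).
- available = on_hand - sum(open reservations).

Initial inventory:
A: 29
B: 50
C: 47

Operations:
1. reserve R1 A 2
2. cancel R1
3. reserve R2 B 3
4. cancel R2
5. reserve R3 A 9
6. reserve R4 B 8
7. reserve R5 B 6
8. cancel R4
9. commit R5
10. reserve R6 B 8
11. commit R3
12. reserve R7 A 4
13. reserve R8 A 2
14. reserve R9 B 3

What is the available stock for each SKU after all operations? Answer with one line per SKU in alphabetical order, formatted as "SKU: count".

Step 1: reserve R1 A 2 -> on_hand[A=29 B=50 C=47] avail[A=27 B=50 C=47] open={R1}
Step 2: cancel R1 -> on_hand[A=29 B=50 C=47] avail[A=29 B=50 C=47] open={}
Step 3: reserve R2 B 3 -> on_hand[A=29 B=50 C=47] avail[A=29 B=47 C=47] open={R2}
Step 4: cancel R2 -> on_hand[A=29 B=50 C=47] avail[A=29 B=50 C=47] open={}
Step 5: reserve R3 A 9 -> on_hand[A=29 B=50 C=47] avail[A=20 B=50 C=47] open={R3}
Step 6: reserve R4 B 8 -> on_hand[A=29 B=50 C=47] avail[A=20 B=42 C=47] open={R3,R4}
Step 7: reserve R5 B 6 -> on_hand[A=29 B=50 C=47] avail[A=20 B=36 C=47] open={R3,R4,R5}
Step 8: cancel R4 -> on_hand[A=29 B=50 C=47] avail[A=20 B=44 C=47] open={R3,R5}
Step 9: commit R5 -> on_hand[A=29 B=44 C=47] avail[A=20 B=44 C=47] open={R3}
Step 10: reserve R6 B 8 -> on_hand[A=29 B=44 C=47] avail[A=20 B=36 C=47] open={R3,R6}
Step 11: commit R3 -> on_hand[A=20 B=44 C=47] avail[A=20 B=36 C=47] open={R6}
Step 12: reserve R7 A 4 -> on_hand[A=20 B=44 C=47] avail[A=16 B=36 C=47] open={R6,R7}
Step 13: reserve R8 A 2 -> on_hand[A=20 B=44 C=47] avail[A=14 B=36 C=47] open={R6,R7,R8}
Step 14: reserve R9 B 3 -> on_hand[A=20 B=44 C=47] avail[A=14 B=33 C=47] open={R6,R7,R8,R9}

Answer: A: 14
B: 33
C: 47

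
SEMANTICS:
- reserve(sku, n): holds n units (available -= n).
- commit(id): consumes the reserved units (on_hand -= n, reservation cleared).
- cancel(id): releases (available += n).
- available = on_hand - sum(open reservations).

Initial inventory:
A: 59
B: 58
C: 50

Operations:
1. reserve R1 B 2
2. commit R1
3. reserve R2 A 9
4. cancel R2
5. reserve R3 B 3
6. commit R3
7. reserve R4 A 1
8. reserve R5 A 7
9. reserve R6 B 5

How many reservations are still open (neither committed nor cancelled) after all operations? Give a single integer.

Answer: 3

Derivation:
Step 1: reserve R1 B 2 -> on_hand[A=59 B=58 C=50] avail[A=59 B=56 C=50] open={R1}
Step 2: commit R1 -> on_hand[A=59 B=56 C=50] avail[A=59 B=56 C=50] open={}
Step 3: reserve R2 A 9 -> on_hand[A=59 B=56 C=50] avail[A=50 B=56 C=50] open={R2}
Step 4: cancel R2 -> on_hand[A=59 B=56 C=50] avail[A=59 B=56 C=50] open={}
Step 5: reserve R3 B 3 -> on_hand[A=59 B=56 C=50] avail[A=59 B=53 C=50] open={R3}
Step 6: commit R3 -> on_hand[A=59 B=53 C=50] avail[A=59 B=53 C=50] open={}
Step 7: reserve R4 A 1 -> on_hand[A=59 B=53 C=50] avail[A=58 B=53 C=50] open={R4}
Step 8: reserve R5 A 7 -> on_hand[A=59 B=53 C=50] avail[A=51 B=53 C=50] open={R4,R5}
Step 9: reserve R6 B 5 -> on_hand[A=59 B=53 C=50] avail[A=51 B=48 C=50] open={R4,R5,R6}
Open reservations: ['R4', 'R5', 'R6'] -> 3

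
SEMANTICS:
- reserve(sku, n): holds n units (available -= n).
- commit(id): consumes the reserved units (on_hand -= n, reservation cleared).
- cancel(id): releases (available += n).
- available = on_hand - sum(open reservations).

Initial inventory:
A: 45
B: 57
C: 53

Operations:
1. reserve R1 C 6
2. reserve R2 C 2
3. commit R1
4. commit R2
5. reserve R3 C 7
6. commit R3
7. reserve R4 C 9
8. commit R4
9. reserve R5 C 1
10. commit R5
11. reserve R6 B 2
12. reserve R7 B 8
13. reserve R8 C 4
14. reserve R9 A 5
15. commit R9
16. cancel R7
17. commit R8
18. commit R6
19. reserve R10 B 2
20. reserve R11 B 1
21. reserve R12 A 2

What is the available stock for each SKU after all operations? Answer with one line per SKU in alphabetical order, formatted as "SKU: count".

Answer: A: 38
B: 52
C: 24

Derivation:
Step 1: reserve R1 C 6 -> on_hand[A=45 B=57 C=53] avail[A=45 B=57 C=47] open={R1}
Step 2: reserve R2 C 2 -> on_hand[A=45 B=57 C=53] avail[A=45 B=57 C=45] open={R1,R2}
Step 3: commit R1 -> on_hand[A=45 B=57 C=47] avail[A=45 B=57 C=45] open={R2}
Step 4: commit R2 -> on_hand[A=45 B=57 C=45] avail[A=45 B=57 C=45] open={}
Step 5: reserve R3 C 7 -> on_hand[A=45 B=57 C=45] avail[A=45 B=57 C=38] open={R3}
Step 6: commit R3 -> on_hand[A=45 B=57 C=38] avail[A=45 B=57 C=38] open={}
Step 7: reserve R4 C 9 -> on_hand[A=45 B=57 C=38] avail[A=45 B=57 C=29] open={R4}
Step 8: commit R4 -> on_hand[A=45 B=57 C=29] avail[A=45 B=57 C=29] open={}
Step 9: reserve R5 C 1 -> on_hand[A=45 B=57 C=29] avail[A=45 B=57 C=28] open={R5}
Step 10: commit R5 -> on_hand[A=45 B=57 C=28] avail[A=45 B=57 C=28] open={}
Step 11: reserve R6 B 2 -> on_hand[A=45 B=57 C=28] avail[A=45 B=55 C=28] open={R6}
Step 12: reserve R7 B 8 -> on_hand[A=45 B=57 C=28] avail[A=45 B=47 C=28] open={R6,R7}
Step 13: reserve R8 C 4 -> on_hand[A=45 B=57 C=28] avail[A=45 B=47 C=24] open={R6,R7,R8}
Step 14: reserve R9 A 5 -> on_hand[A=45 B=57 C=28] avail[A=40 B=47 C=24] open={R6,R7,R8,R9}
Step 15: commit R9 -> on_hand[A=40 B=57 C=28] avail[A=40 B=47 C=24] open={R6,R7,R8}
Step 16: cancel R7 -> on_hand[A=40 B=57 C=28] avail[A=40 B=55 C=24] open={R6,R8}
Step 17: commit R8 -> on_hand[A=40 B=57 C=24] avail[A=40 B=55 C=24] open={R6}
Step 18: commit R6 -> on_hand[A=40 B=55 C=24] avail[A=40 B=55 C=24] open={}
Step 19: reserve R10 B 2 -> on_hand[A=40 B=55 C=24] avail[A=40 B=53 C=24] open={R10}
Step 20: reserve R11 B 1 -> on_hand[A=40 B=55 C=24] avail[A=40 B=52 C=24] open={R10,R11}
Step 21: reserve R12 A 2 -> on_hand[A=40 B=55 C=24] avail[A=38 B=52 C=24] open={R10,R11,R12}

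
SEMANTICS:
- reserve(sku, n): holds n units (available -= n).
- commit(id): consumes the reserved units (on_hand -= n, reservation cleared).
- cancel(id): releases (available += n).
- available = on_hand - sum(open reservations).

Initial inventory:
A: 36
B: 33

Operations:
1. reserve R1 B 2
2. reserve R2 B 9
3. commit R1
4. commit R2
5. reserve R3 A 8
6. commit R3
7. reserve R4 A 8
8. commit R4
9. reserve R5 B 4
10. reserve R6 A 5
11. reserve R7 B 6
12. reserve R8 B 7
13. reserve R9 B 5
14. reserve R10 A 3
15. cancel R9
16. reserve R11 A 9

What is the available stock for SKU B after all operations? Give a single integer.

Answer: 5

Derivation:
Step 1: reserve R1 B 2 -> on_hand[A=36 B=33] avail[A=36 B=31] open={R1}
Step 2: reserve R2 B 9 -> on_hand[A=36 B=33] avail[A=36 B=22] open={R1,R2}
Step 3: commit R1 -> on_hand[A=36 B=31] avail[A=36 B=22] open={R2}
Step 4: commit R2 -> on_hand[A=36 B=22] avail[A=36 B=22] open={}
Step 5: reserve R3 A 8 -> on_hand[A=36 B=22] avail[A=28 B=22] open={R3}
Step 6: commit R3 -> on_hand[A=28 B=22] avail[A=28 B=22] open={}
Step 7: reserve R4 A 8 -> on_hand[A=28 B=22] avail[A=20 B=22] open={R4}
Step 8: commit R4 -> on_hand[A=20 B=22] avail[A=20 B=22] open={}
Step 9: reserve R5 B 4 -> on_hand[A=20 B=22] avail[A=20 B=18] open={R5}
Step 10: reserve R6 A 5 -> on_hand[A=20 B=22] avail[A=15 B=18] open={R5,R6}
Step 11: reserve R7 B 6 -> on_hand[A=20 B=22] avail[A=15 B=12] open={R5,R6,R7}
Step 12: reserve R8 B 7 -> on_hand[A=20 B=22] avail[A=15 B=5] open={R5,R6,R7,R8}
Step 13: reserve R9 B 5 -> on_hand[A=20 B=22] avail[A=15 B=0] open={R5,R6,R7,R8,R9}
Step 14: reserve R10 A 3 -> on_hand[A=20 B=22] avail[A=12 B=0] open={R10,R5,R6,R7,R8,R9}
Step 15: cancel R9 -> on_hand[A=20 B=22] avail[A=12 B=5] open={R10,R5,R6,R7,R8}
Step 16: reserve R11 A 9 -> on_hand[A=20 B=22] avail[A=3 B=5] open={R10,R11,R5,R6,R7,R8}
Final available[B] = 5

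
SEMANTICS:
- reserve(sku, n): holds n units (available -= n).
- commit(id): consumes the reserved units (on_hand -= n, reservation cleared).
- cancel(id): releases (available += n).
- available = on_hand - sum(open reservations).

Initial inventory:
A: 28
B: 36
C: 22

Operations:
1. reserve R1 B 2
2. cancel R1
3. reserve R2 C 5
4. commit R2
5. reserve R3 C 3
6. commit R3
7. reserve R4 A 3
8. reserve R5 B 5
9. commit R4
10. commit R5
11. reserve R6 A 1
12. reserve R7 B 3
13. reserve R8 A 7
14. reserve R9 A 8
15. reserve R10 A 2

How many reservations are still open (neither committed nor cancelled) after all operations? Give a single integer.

Step 1: reserve R1 B 2 -> on_hand[A=28 B=36 C=22] avail[A=28 B=34 C=22] open={R1}
Step 2: cancel R1 -> on_hand[A=28 B=36 C=22] avail[A=28 B=36 C=22] open={}
Step 3: reserve R2 C 5 -> on_hand[A=28 B=36 C=22] avail[A=28 B=36 C=17] open={R2}
Step 4: commit R2 -> on_hand[A=28 B=36 C=17] avail[A=28 B=36 C=17] open={}
Step 5: reserve R3 C 3 -> on_hand[A=28 B=36 C=17] avail[A=28 B=36 C=14] open={R3}
Step 6: commit R3 -> on_hand[A=28 B=36 C=14] avail[A=28 B=36 C=14] open={}
Step 7: reserve R4 A 3 -> on_hand[A=28 B=36 C=14] avail[A=25 B=36 C=14] open={R4}
Step 8: reserve R5 B 5 -> on_hand[A=28 B=36 C=14] avail[A=25 B=31 C=14] open={R4,R5}
Step 9: commit R4 -> on_hand[A=25 B=36 C=14] avail[A=25 B=31 C=14] open={R5}
Step 10: commit R5 -> on_hand[A=25 B=31 C=14] avail[A=25 B=31 C=14] open={}
Step 11: reserve R6 A 1 -> on_hand[A=25 B=31 C=14] avail[A=24 B=31 C=14] open={R6}
Step 12: reserve R7 B 3 -> on_hand[A=25 B=31 C=14] avail[A=24 B=28 C=14] open={R6,R7}
Step 13: reserve R8 A 7 -> on_hand[A=25 B=31 C=14] avail[A=17 B=28 C=14] open={R6,R7,R8}
Step 14: reserve R9 A 8 -> on_hand[A=25 B=31 C=14] avail[A=9 B=28 C=14] open={R6,R7,R8,R9}
Step 15: reserve R10 A 2 -> on_hand[A=25 B=31 C=14] avail[A=7 B=28 C=14] open={R10,R6,R7,R8,R9}
Open reservations: ['R10', 'R6', 'R7', 'R8', 'R9'] -> 5

Answer: 5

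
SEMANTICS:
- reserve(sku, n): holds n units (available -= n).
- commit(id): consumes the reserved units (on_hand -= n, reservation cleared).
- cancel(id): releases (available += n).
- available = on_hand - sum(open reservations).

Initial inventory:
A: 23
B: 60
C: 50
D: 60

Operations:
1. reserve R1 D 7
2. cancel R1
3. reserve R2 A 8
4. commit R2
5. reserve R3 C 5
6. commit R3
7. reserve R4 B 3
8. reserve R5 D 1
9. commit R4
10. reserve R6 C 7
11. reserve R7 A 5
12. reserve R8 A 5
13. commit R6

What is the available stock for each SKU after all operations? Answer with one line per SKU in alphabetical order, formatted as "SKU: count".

Step 1: reserve R1 D 7 -> on_hand[A=23 B=60 C=50 D=60] avail[A=23 B=60 C=50 D=53] open={R1}
Step 2: cancel R1 -> on_hand[A=23 B=60 C=50 D=60] avail[A=23 B=60 C=50 D=60] open={}
Step 3: reserve R2 A 8 -> on_hand[A=23 B=60 C=50 D=60] avail[A=15 B=60 C=50 D=60] open={R2}
Step 4: commit R2 -> on_hand[A=15 B=60 C=50 D=60] avail[A=15 B=60 C=50 D=60] open={}
Step 5: reserve R3 C 5 -> on_hand[A=15 B=60 C=50 D=60] avail[A=15 B=60 C=45 D=60] open={R3}
Step 6: commit R3 -> on_hand[A=15 B=60 C=45 D=60] avail[A=15 B=60 C=45 D=60] open={}
Step 7: reserve R4 B 3 -> on_hand[A=15 B=60 C=45 D=60] avail[A=15 B=57 C=45 D=60] open={R4}
Step 8: reserve R5 D 1 -> on_hand[A=15 B=60 C=45 D=60] avail[A=15 B=57 C=45 D=59] open={R4,R5}
Step 9: commit R4 -> on_hand[A=15 B=57 C=45 D=60] avail[A=15 B=57 C=45 D=59] open={R5}
Step 10: reserve R6 C 7 -> on_hand[A=15 B=57 C=45 D=60] avail[A=15 B=57 C=38 D=59] open={R5,R6}
Step 11: reserve R7 A 5 -> on_hand[A=15 B=57 C=45 D=60] avail[A=10 B=57 C=38 D=59] open={R5,R6,R7}
Step 12: reserve R8 A 5 -> on_hand[A=15 B=57 C=45 D=60] avail[A=5 B=57 C=38 D=59] open={R5,R6,R7,R8}
Step 13: commit R6 -> on_hand[A=15 B=57 C=38 D=60] avail[A=5 B=57 C=38 D=59] open={R5,R7,R8}

Answer: A: 5
B: 57
C: 38
D: 59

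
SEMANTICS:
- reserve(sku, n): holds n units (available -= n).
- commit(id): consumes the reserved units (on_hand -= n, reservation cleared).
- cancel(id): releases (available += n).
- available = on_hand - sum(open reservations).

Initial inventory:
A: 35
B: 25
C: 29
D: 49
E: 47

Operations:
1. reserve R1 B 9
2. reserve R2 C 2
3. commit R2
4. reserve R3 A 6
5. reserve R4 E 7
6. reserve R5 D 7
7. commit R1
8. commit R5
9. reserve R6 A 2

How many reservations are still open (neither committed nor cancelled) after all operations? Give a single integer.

Answer: 3

Derivation:
Step 1: reserve R1 B 9 -> on_hand[A=35 B=25 C=29 D=49 E=47] avail[A=35 B=16 C=29 D=49 E=47] open={R1}
Step 2: reserve R2 C 2 -> on_hand[A=35 B=25 C=29 D=49 E=47] avail[A=35 B=16 C=27 D=49 E=47] open={R1,R2}
Step 3: commit R2 -> on_hand[A=35 B=25 C=27 D=49 E=47] avail[A=35 B=16 C=27 D=49 E=47] open={R1}
Step 4: reserve R3 A 6 -> on_hand[A=35 B=25 C=27 D=49 E=47] avail[A=29 B=16 C=27 D=49 E=47] open={R1,R3}
Step 5: reserve R4 E 7 -> on_hand[A=35 B=25 C=27 D=49 E=47] avail[A=29 B=16 C=27 D=49 E=40] open={R1,R3,R4}
Step 6: reserve R5 D 7 -> on_hand[A=35 B=25 C=27 D=49 E=47] avail[A=29 B=16 C=27 D=42 E=40] open={R1,R3,R4,R5}
Step 7: commit R1 -> on_hand[A=35 B=16 C=27 D=49 E=47] avail[A=29 B=16 C=27 D=42 E=40] open={R3,R4,R5}
Step 8: commit R5 -> on_hand[A=35 B=16 C=27 D=42 E=47] avail[A=29 B=16 C=27 D=42 E=40] open={R3,R4}
Step 9: reserve R6 A 2 -> on_hand[A=35 B=16 C=27 D=42 E=47] avail[A=27 B=16 C=27 D=42 E=40] open={R3,R4,R6}
Open reservations: ['R3', 'R4', 'R6'] -> 3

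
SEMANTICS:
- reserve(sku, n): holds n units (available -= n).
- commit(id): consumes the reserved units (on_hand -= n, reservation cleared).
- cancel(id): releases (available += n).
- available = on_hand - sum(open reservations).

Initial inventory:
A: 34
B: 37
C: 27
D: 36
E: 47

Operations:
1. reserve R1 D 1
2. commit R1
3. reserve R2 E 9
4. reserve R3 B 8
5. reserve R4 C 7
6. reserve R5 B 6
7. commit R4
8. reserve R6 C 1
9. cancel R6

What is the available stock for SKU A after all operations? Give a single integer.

Step 1: reserve R1 D 1 -> on_hand[A=34 B=37 C=27 D=36 E=47] avail[A=34 B=37 C=27 D=35 E=47] open={R1}
Step 2: commit R1 -> on_hand[A=34 B=37 C=27 D=35 E=47] avail[A=34 B=37 C=27 D=35 E=47] open={}
Step 3: reserve R2 E 9 -> on_hand[A=34 B=37 C=27 D=35 E=47] avail[A=34 B=37 C=27 D=35 E=38] open={R2}
Step 4: reserve R3 B 8 -> on_hand[A=34 B=37 C=27 D=35 E=47] avail[A=34 B=29 C=27 D=35 E=38] open={R2,R3}
Step 5: reserve R4 C 7 -> on_hand[A=34 B=37 C=27 D=35 E=47] avail[A=34 B=29 C=20 D=35 E=38] open={R2,R3,R4}
Step 6: reserve R5 B 6 -> on_hand[A=34 B=37 C=27 D=35 E=47] avail[A=34 B=23 C=20 D=35 E=38] open={R2,R3,R4,R5}
Step 7: commit R4 -> on_hand[A=34 B=37 C=20 D=35 E=47] avail[A=34 B=23 C=20 D=35 E=38] open={R2,R3,R5}
Step 8: reserve R6 C 1 -> on_hand[A=34 B=37 C=20 D=35 E=47] avail[A=34 B=23 C=19 D=35 E=38] open={R2,R3,R5,R6}
Step 9: cancel R6 -> on_hand[A=34 B=37 C=20 D=35 E=47] avail[A=34 B=23 C=20 D=35 E=38] open={R2,R3,R5}
Final available[A] = 34

Answer: 34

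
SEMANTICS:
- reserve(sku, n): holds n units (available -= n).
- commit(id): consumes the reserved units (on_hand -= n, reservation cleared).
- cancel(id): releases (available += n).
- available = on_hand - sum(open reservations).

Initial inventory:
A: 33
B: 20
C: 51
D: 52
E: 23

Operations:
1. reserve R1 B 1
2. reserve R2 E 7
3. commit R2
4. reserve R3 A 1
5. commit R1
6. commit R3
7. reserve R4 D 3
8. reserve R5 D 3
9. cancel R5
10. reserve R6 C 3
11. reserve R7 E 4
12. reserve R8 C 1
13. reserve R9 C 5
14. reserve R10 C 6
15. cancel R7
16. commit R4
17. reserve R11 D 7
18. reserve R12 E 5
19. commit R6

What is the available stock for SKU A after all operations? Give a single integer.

Step 1: reserve R1 B 1 -> on_hand[A=33 B=20 C=51 D=52 E=23] avail[A=33 B=19 C=51 D=52 E=23] open={R1}
Step 2: reserve R2 E 7 -> on_hand[A=33 B=20 C=51 D=52 E=23] avail[A=33 B=19 C=51 D=52 E=16] open={R1,R2}
Step 3: commit R2 -> on_hand[A=33 B=20 C=51 D=52 E=16] avail[A=33 B=19 C=51 D=52 E=16] open={R1}
Step 4: reserve R3 A 1 -> on_hand[A=33 B=20 C=51 D=52 E=16] avail[A=32 B=19 C=51 D=52 E=16] open={R1,R3}
Step 5: commit R1 -> on_hand[A=33 B=19 C=51 D=52 E=16] avail[A=32 B=19 C=51 D=52 E=16] open={R3}
Step 6: commit R3 -> on_hand[A=32 B=19 C=51 D=52 E=16] avail[A=32 B=19 C=51 D=52 E=16] open={}
Step 7: reserve R4 D 3 -> on_hand[A=32 B=19 C=51 D=52 E=16] avail[A=32 B=19 C=51 D=49 E=16] open={R4}
Step 8: reserve R5 D 3 -> on_hand[A=32 B=19 C=51 D=52 E=16] avail[A=32 B=19 C=51 D=46 E=16] open={R4,R5}
Step 9: cancel R5 -> on_hand[A=32 B=19 C=51 D=52 E=16] avail[A=32 B=19 C=51 D=49 E=16] open={R4}
Step 10: reserve R6 C 3 -> on_hand[A=32 B=19 C=51 D=52 E=16] avail[A=32 B=19 C=48 D=49 E=16] open={R4,R6}
Step 11: reserve R7 E 4 -> on_hand[A=32 B=19 C=51 D=52 E=16] avail[A=32 B=19 C=48 D=49 E=12] open={R4,R6,R7}
Step 12: reserve R8 C 1 -> on_hand[A=32 B=19 C=51 D=52 E=16] avail[A=32 B=19 C=47 D=49 E=12] open={R4,R6,R7,R8}
Step 13: reserve R9 C 5 -> on_hand[A=32 B=19 C=51 D=52 E=16] avail[A=32 B=19 C=42 D=49 E=12] open={R4,R6,R7,R8,R9}
Step 14: reserve R10 C 6 -> on_hand[A=32 B=19 C=51 D=52 E=16] avail[A=32 B=19 C=36 D=49 E=12] open={R10,R4,R6,R7,R8,R9}
Step 15: cancel R7 -> on_hand[A=32 B=19 C=51 D=52 E=16] avail[A=32 B=19 C=36 D=49 E=16] open={R10,R4,R6,R8,R9}
Step 16: commit R4 -> on_hand[A=32 B=19 C=51 D=49 E=16] avail[A=32 B=19 C=36 D=49 E=16] open={R10,R6,R8,R9}
Step 17: reserve R11 D 7 -> on_hand[A=32 B=19 C=51 D=49 E=16] avail[A=32 B=19 C=36 D=42 E=16] open={R10,R11,R6,R8,R9}
Step 18: reserve R12 E 5 -> on_hand[A=32 B=19 C=51 D=49 E=16] avail[A=32 B=19 C=36 D=42 E=11] open={R10,R11,R12,R6,R8,R9}
Step 19: commit R6 -> on_hand[A=32 B=19 C=48 D=49 E=16] avail[A=32 B=19 C=36 D=42 E=11] open={R10,R11,R12,R8,R9}
Final available[A] = 32

Answer: 32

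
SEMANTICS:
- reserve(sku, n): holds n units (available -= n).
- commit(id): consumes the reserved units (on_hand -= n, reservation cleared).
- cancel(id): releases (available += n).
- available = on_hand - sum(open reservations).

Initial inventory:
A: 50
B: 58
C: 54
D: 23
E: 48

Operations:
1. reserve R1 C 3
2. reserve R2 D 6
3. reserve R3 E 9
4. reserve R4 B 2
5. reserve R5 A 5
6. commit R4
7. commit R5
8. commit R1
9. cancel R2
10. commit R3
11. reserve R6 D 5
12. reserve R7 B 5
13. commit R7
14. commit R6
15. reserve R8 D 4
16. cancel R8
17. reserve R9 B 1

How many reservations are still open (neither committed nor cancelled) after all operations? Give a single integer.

Step 1: reserve R1 C 3 -> on_hand[A=50 B=58 C=54 D=23 E=48] avail[A=50 B=58 C=51 D=23 E=48] open={R1}
Step 2: reserve R2 D 6 -> on_hand[A=50 B=58 C=54 D=23 E=48] avail[A=50 B=58 C=51 D=17 E=48] open={R1,R2}
Step 3: reserve R3 E 9 -> on_hand[A=50 B=58 C=54 D=23 E=48] avail[A=50 B=58 C=51 D=17 E=39] open={R1,R2,R3}
Step 4: reserve R4 B 2 -> on_hand[A=50 B=58 C=54 D=23 E=48] avail[A=50 B=56 C=51 D=17 E=39] open={R1,R2,R3,R4}
Step 5: reserve R5 A 5 -> on_hand[A=50 B=58 C=54 D=23 E=48] avail[A=45 B=56 C=51 D=17 E=39] open={R1,R2,R3,R4,R5}
Step 6: commit R4 -> on_hand[A=50 B=56 C=54 D=23 E=48] avail[A=45 B=56 C=51 D=17 E=39] open={R1,R2,R3,R5}
Step 7: commit R5 -> on_hand[A=45 B=56 C=54 D=23 E=48] avail[A=45 B=56 C=51 D=17 E=39] open={R1,R2,R3}
Step 8: commit R1 -> on_hand[A=45 B=56 C=51 D=23 E=48] avail[A=45 B=56 C=51 D=17 E=39] open={R2,R3}
Step 9: cancel R2 -> on_hand[A=45 B=56 C=51 D=23 E=48] avail[A=45 B=56 C=51 D=23 E=39] open={R3}
Step 10: commit R3 -> on_hand[A=45 B=56 C=51 D=23 E=39] avail[A=45 B=56 C=51 D=23 E=39] open={}
Step 11: reserve R6 D 5 -> on_hand[A=45 B=56 C=51 D=23 E=39] avail[A=45 B=56 C=51 D=18 E=39] open={R6}
Step 12: reserve R7 B 5 -> on_hand[A=45 B=56 C=51 D=23 E=39] avail[A=45 B=51 C=51 D=18 E=39] open={R6,R7}
Step 13: commit R7 -> on_hand[A=45 B=51 C=51 D=23 E=39] avail[A=45 B=51 C=51 D=18 E=39] open={R6}
Step 14: commit R6 -> on_hand[A=45 B=51 C=51 D=18 E=39] avail[A=45 B=51 C=51 D=18 E=39] open={}
Step 15: reserve R8 D 4 -> on_hand[A=45 B=51 C=51 D=18 E=39] avail[A=45 B=51 C=51 D=14 E=39] open={R8}
Step 16: cancel R8 -> on_hand[A=45 B=51 C=51 D=18 E=39] avail[A=45 B=51 C=51 D=18 E=39] open={}
Step 17: reserve R9 B 1 -> on_hand[A=45 B=51 C=51 D=18 E=39] avail[A=45 B=50 C=51 D=18 E=39] open={R9}
Open reservations: ['R9'] -> 1

Answer: 1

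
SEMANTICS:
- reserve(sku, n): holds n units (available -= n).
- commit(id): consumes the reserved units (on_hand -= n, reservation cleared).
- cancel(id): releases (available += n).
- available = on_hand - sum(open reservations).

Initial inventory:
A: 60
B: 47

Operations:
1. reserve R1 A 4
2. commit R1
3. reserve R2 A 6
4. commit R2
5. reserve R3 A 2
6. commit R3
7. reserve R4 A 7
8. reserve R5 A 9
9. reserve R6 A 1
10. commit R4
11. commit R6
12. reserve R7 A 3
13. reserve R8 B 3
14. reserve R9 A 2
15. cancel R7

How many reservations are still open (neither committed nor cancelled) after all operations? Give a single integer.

Step 1: reserve R1 A 4 -> on_hand[A=60 B=47] avail[A=56 B=47] open={R1}
Step 2: commit R1 -> on_hand[A=56 B=47] avail[A=56 B=47] open={}
Step 3: reserve R2 A 6 -> on_hand[A=56 B=47] avail[A=50 B=47] open={R2}
Step 4: commit R2 -> on_hand[A=50 B=47] avail[A=50 B=47] open={}
Step 5: reserve R3 A 2 -> on_hand[A=50 B=47] avail[A=48 B=47] open={R3}
Step 6: commit R3 -> on_hand[A=48 B=47] avail[A=48 B=47] open={}
Step 7: reserve R4 A 7 -> on_hand[A=48 B=47] avail[A=41 B=47] open={R4}
Step 8: reserve R5 A 9 -> on_hand[A=48 B=47] avail[A=32 B=47] open={R4,R5}
Step 9: reserve R6 A 1 -> on_hand[A=48 B=47] avail[A=31 B=47] open={R4,R5,R6}
Step 10: commit R4 -> on_hand[A=41 B=47] avail[A=31 B=47] open={R5,R6}
Step 11: commit R6 -> on_hand[A=40 B=47] avail[A=31 B=47] open={R5}
Step 12: reserve R7 A 3 -> on_hand[A=40 B=47] avail[A=28 B=47] open={R5,R7}
Step 13: reserve R8 B 3 -> on_hand[A=40 B=47] avail[A=28 B=44] open={R5,R7,R8}
Step 14: reserve R9 A 2 -> on_hand[A=40 B=47] avail[A=26 B=44] open={R5,R7,R8,R9}
Step 15: cancel R7 -> on_hand[A=40 B=47] avail[A=29 B=44] open={R5,R8,R9}
Open reservations: ['R5', 'R8', 'R9'] -> 3

Answer: 3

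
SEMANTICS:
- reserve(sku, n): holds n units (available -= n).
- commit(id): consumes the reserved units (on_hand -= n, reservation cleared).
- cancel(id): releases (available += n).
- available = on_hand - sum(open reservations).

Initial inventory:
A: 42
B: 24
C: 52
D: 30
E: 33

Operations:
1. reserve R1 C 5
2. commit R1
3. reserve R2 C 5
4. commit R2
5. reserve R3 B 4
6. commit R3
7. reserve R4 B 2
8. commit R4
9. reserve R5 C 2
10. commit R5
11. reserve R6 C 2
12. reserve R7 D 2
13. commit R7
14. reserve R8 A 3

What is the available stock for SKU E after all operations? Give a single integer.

Answer: 33

Derivation:
Step 1: reserve R1 C 5 -> on_hand[A=42 B=24 C=52 D=30 E=33] avail[A=42 B=24 C=47 D=30 E=33] open={R1}
Step 2: commit R1 -> on_hand[A=42 B=24 C=47 D=30 E=33] avail[A=42 B=24 C=47 D=30 E=33] open={}
Step 3: reserve R2 C 5 -> on_hand[A=42 B=24 C=47 D=30 E=33] avail[A=42 B=24 C=42 D=30 E=33] open={R2}
Step 4: commit R2 -> on_hand[A=42 B=24 C=42 D=30 E=33] avail[A=42 B=24 C=42 D=30 E=33] open={}
Step 5: reserve R3 B 4 -> on_hand[A=42 B=24 C=42 D=30 E=33] avail[A=42 B=20 C=42 D=30 E=33] open={R3}
Step 6: commit R3 -> on_hand[A=42 B=20 C=42 D=30 E=33] avail[A=42 B=20 C=42 D=30 E=33] open={}
Step 7: reserve R4 B 2 -> on_hand[A=42 B=20 C=42 D=30 E=33] avail[A=42 B=18 C=42 D=30 E=33] open={R4}
Step 8: commit R4 -> on_hand[A=42 B=18 C=42 D=30 E=33] avail[A=42 B=18 C=42 D=30 E=33] open={}
Step 9: reserve R5 C 2 -> on_hand[A=42 B=18 C=42 D=30 E=33] avail[A=42 B=18 C=40 D=30 E=33] open={R5}
Step 10: commit R5 -> on_hand[A=42 B=18 C=40 D=30 E=33] avail[A=42 B=18 C=40 D=30 E=33] open={}
Step 11: reserve R6 C 2 -> on_hand[A=42 B=18 C=40 D=30 E=33] avail[A=42 B=18 C=38 D=30 E=33] open={R6}
Step 12: reserve R7 D 2 -> on_hand[A=42 B=18 C=40 D=30 E=33] avail[A=42 B=18 C=38 D=28 E=33] open={R6,R7}
Step 13: commit R7 -> on_hand[A=42 B=18 C=40 D=28 E=33] avail[A=42 B=18 C=38 D=28 E=33] open={R6}
Step 14: reserve R8 A 3 -> on_hand[A=42 B=18 C=40 D=28 E=33] avail[A=39 B=18 C=38 D=28 E=33] open={R6,R8}
Final available[E] = 33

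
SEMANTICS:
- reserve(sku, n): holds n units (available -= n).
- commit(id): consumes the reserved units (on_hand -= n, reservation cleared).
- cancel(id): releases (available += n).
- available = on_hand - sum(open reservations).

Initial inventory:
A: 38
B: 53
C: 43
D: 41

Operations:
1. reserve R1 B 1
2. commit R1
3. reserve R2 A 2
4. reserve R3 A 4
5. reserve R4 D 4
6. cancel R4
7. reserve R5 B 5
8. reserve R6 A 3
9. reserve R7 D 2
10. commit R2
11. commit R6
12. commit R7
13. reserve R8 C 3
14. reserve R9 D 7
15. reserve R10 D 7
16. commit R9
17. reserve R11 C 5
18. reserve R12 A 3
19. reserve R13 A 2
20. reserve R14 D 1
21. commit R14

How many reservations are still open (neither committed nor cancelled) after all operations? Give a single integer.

Step 1: reserve R1 B 1 -> on_hand[A=38 B=53 C=43 D=41] avail[A=38 B=52 C=43 D=41] open={R1}
Step 2: commit R1 -> on_hand[A=38 B=52 C=43 D=41] avail[A=38 B=52 C=43 D=41] open={}
Step 3: reserve R2 A 2 -> on_hand[A=38 B=52 C=43 D=41] avail[A=36 B=52 C=43 D=41] open={R2}
Step 4: reserve R3 A 4 -> on_hand[A=38 B=52 C=43 D=41] avail[A=32 B=52 C=43 D=41] open={R2,R3}
Step 5: reserve R4 D 4 -> on_hand[A=38 B=52 C=43 D=41] avail[A=32 B=52 C=43 D=37] open={R2,R3,R4}
Step 6: cancel R4 -> on_hand[A=38 B=52 C=43 D=41] avail[A=32 B=52 C=43 D=41] open={R2,R3}
Step 7: reserve R5 B 5 -> on_hand[A=38 B=52 C=43 D=41] avail[A=32 B=47 C=43 D=41] open={R2,R3,R5}
Step 8: reserve R6 A 3 -> on_hand[A=38 B=52 C=43 D=41] avail[A=29 B=47 C=43 D=41] open={R2,R3,R5,R6}
Step 9: reserve R7 D 2 -> on_hand[A=38 B=52 C=43 D=41] avail[A=29 B=47 C=43 D=39] open={R2,R3,R5,R6,R7}
Step 10: commit R2 -> on_hand[A=36 B=52 C=43 D=41] avail[A=29 B=47 C=43 D=39] open={R3,R5,R6,R7}
Step 11: commit R6 -> on_hand[A=33 B=52 C=43 D=41] avail[A=29 B=47 C=43 D=39] open={R3,R5,R7}
Step 12: commit R7 -> on_hand[A=33 B=52 C=43 D=39] avail[A=29 B=47 C=43 D=39] open={R3,R5}
Step 13: reserve R8 C 3 -> on_hand[A=33 B=52 C=43 D=39] avail[A=29 B=47 C=40 D=39] open={R3,R5,R8}
Step 14: reserve R9 D 7 -> on_hand[A=33 B=52 C=43 D=39] avail[A=29 B=47 C=40 D=32] open={R3,R5,R8,R9}
Step 15: reserve R10 D 7 -> on_hand[A=33 B=52 C=43 D=39] avail[A=29 B=47 C=40 D=25] open={R10,R3,R5,R8,R9}
Step 16: commit R9 -> on_hand[A=33 B=52 C=43 D=32] avail[A=29 B=47 C=40 D=25] open={R10,R3,R5,R8}
Step 17: reserve R11 C 5 -> on_hand[A=33 B=52 C=43 D=32] avail[A=29 B=47 C=35 D=25] open={R10,R11,R3,R5,R8}
Step 18: reserve R12 A 3 -> on_hand[A=33 B=52 C=43 D=32] avail[A=26 B=47 C=35 D=25] open={R10,R11,R12,R3,R5,R8}
Step 19: reserve R13 A 2 -> on_hand[A=33 B=52 C=43 D=32] avail[A=24 B=47 C=35 D=25] open={R10,R11,R12,R13,R3,R5,R8}
Step 20: reserve R14 D 1 -> on_hand[A=33 B=52 C=43 D=32] avail[A=24 B=47 C=35 D=24] open={R10,R11,R12,R13,R14,R3,R5,R8}
Step 21: commit R14 -> on_hand[A=33 B=52 C=43 D=31] avail[A=24 B=47 C=35 D=24] open={R10,R11,R12,R13,R3,R5,R8}
Open reservations: ['R10', 'R11', 'R12', 'R13', 'R3', 'R5', 'R8'] -> 7

Answer: 7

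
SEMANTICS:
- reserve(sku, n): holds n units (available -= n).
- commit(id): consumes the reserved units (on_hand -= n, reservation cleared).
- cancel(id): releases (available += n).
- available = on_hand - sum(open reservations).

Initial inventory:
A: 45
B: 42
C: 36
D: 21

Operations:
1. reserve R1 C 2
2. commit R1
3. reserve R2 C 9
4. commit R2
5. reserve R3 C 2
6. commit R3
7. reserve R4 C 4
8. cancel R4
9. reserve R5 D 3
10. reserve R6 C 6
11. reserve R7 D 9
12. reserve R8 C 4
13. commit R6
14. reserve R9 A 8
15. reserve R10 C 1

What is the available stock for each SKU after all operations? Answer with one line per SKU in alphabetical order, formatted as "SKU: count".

Answer: A: 37
B: 42
C: 12
D: 9

Derivation:
Step 1: reserve R1 C 2 -> on_hand[A=45 B=42 C=36 D=21] avail[A=45 B=42 C=34 D=21] open={R1}
Step 2: commit R1 -> on_hand[A=45 B=42 C=34 D=21] avail[A=45 B=42 C=34 D=21] open={}
Step 3: reserve R2 C 9 -> on_hand[A=45 B=42 C=34 D=21] avail[A=45 B=42 C=25 D=21] open={R2}
Step 4: commit R2 -> on_hand[A=45 B=42 C=25 D=21] avail[A=45 B=42 C=25 D=21] open={}
Step 5: reserve R3 C 2 -> on_hand[A=45 B=42 C=25 D=21] avail[A=45 B=42 C=23 D=21] open={R3}
Step 6: commit R3 -> on_hand[A=45 B=42 C=23 D=21] avail[A=45 B=42 C=23 D=21] open={}
Step 7: reserve R4 C 4 -> on_hand[A=45 B=42 C=23 D=21] avail[A=45 B=42 C=19 D=21] open={R4}
Step 8: cancel R4 -> on_hand[A=45 B=42 C=23 D=21] avail[A=45 B=42 C=23 D=21] open={}
Step 9: reserve R5 D 3 -> on_hand[A=45 B=42 C=23 D=21] avail[A=45 B=42 C=23 D=18] open={R5}
Step 10: reserve R6 C 6 -> on_hand[A=45 B=42 C=23 D=21] avail[A=45 B=42 C=17 D=18] open={R5,R6}
Step 11: reserve R7 D 9 -> on_hand[A=45 B=42 C=23 D=21] avail[A=45 B=42 C=17 D=9] open={R5,R6,R7}
Step 12: reserve R8 C 4 -> on_hand[A=45 B=42 C=23 D=21] avail[A=45 B=42 C=13 D=9] open={R5,R6,R7,R8}
Step 13: commit R6 -> on_hand[A=45 B=42 C=17 D=21] avail[A=45 B=42 C=13 D=9] open={R5,R7,R8}
Step 14: reserve R9 A 8 -> on_hand[A=45 B=42 C=17 D=21] avail[A=37 B=42 C=13 D=9] open={R5,R7,R8,R9}
Step 15: reserve R10 C 1 -> on_hand[A=45 B=42 C=17 D=21] avail[A=37 B=42 C=12 D=9] open={R10,R5,R7,R8,R9}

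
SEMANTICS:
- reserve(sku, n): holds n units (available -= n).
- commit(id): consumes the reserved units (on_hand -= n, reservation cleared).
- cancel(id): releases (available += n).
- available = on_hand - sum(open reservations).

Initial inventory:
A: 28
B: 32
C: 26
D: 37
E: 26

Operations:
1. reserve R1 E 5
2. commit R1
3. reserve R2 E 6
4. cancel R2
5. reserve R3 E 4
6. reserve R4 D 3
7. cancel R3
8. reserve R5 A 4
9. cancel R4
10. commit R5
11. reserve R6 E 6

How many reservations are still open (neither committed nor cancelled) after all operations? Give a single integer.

Step 1: reserve R1 E 5 -> on_hand[A=28 B=32 C=26 D=37 E=26] avail[A=28 B=32 C=26 D=37 E=21] open={R1}
Step 2: commit R1 -> on_hand[A=28 B=32 C=26 D=37 E=21] avail[A=28 B=32 C=26 D=37 E=21] open={}
Step 3: reserve R2 E 6 -> on_hand[A=28 B=32 C=26 D=37 E=21] avail[A=28 B=32 C=26 D=37 E=15] open={R2}
Step 4: cancel R2 -> on_hand[A=28 B=32 C=26 D=37 E=21] avail[A=28 B=32 C=26 D=37 E=21] open={}
Step 5: reserve R3 E 4 -> on_hand[A=28 B=32 C=26 D=37 E=21] avail[A=28 B=32 C=26 D=37 E=17] open={R3}
Step 6: reserve R4 D 3 -> on_hand[A=28 B=32 C=26 D=37 E=21] avail[A=28 B=32 C=26 D=34 E=17] open={R3,R4}
Step 7: cancel R3 -> on_hand[A=28 B=32 C=26 D=37 E=21] avail[A=28 B=32 C=26 D=34 E=21] open={R4}
Step 8: reserve R5 A 4 -> on_hand[A=28 B=32 C=26 D=37 E=21] avail[A=24 B=32 C=26 D=34 E=21] open={R4,R5}
Step 9: cancel R4 -> on_hand[A=28 B=32 C=26 D=37 E=21] avail[A=24 B=32 C=26 D=37 E=21] open={R5}
Step 10: commit R5 -> on_hand[A=24 B=32 C=26 D=37 E=21] avail[A=24 B=32 C=26 D=37 E=21] open={}
Step 11: reserve R6 E 6 -> on_hand[A=24 B=32 C=26 D=37 E=21] avail[A=24 B=32 C=26 D=37 E=15] open={R6}
Open reservations: ['R6'] -> 1

Answer: 1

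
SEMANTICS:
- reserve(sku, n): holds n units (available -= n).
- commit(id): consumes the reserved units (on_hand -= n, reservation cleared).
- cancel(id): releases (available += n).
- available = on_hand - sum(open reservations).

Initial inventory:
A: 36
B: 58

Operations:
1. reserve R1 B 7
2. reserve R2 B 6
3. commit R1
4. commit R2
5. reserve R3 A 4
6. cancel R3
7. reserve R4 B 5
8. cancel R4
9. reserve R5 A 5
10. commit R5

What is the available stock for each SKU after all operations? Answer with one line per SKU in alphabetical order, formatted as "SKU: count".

Step 1: reserve R1 B 7 -> on_hand[A=36 B=58] avail[A=36 B=51] open={R1}
Step 2: reserve R2 B 6 -> on_hand[A=36 B=58] avail[A=36 B=45] open={R1,R2}
Step 3: commit R1 -> on_hand[A=36 B=51] avail[A=36 B=45] open={R2}
Step 4: commit R2 -> on_hand[A=36 B=45] avail[A=36 B=45] open={}
Step 5: reserve R3 A 4 -> on_hand[A=36 B=45] avail[A=32 B=45] open={R3}
Step 6: cancel R3 -> on_hand[A=36 B=45] avail[A=36 B=45] open={}
Step 7: reserve R4 B 5 -> on_hand[A=36 B=45] avail[A=36 B=40] open={R4}
Step 8: cancel R4 -> on_hand[A=36 B=45] avail[A=36 B=45] open={}
Step 9: reserve R5 A 5 -> on_hand[A=36 B=45] avail[A=31 B=45] open={R5}
Step 10: commit R5 -> on_hand[A=31 B=45] avail[A=31 B=45] open={}

Answer: A: 31
B: 45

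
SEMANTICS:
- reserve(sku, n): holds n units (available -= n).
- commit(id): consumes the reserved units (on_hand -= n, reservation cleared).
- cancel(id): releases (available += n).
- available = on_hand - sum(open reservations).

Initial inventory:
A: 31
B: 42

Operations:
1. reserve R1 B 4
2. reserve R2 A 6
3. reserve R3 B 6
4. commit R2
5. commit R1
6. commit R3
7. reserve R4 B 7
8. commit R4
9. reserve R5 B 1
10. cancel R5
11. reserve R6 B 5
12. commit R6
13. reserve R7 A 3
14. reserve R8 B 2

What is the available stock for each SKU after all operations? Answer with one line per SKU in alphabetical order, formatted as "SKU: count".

Step 1: reserve R1 B 4 -> on_hand[A=31 B=42] avail[A=31 B=38] open={R1}
Step 2: reserve R2 A 6 -> on_hand[A=31 B=42] avail[A=25 B=38] open={R1,R2}
Step 3: reserve R3 B 6 -> on_hand[A=31 B=42] avail[A=25 B=32] open={R1,R2,R3}
Step 4: commit R2 -> on_hand[A=25 B=42] avail[A=25 B=32] open={R1,R3}
Step 5: commit R1 -> on_hand[A=25 B=38] avail[A=25 B=32] open={R3}
Step 6: commit R3 -> on_hand[A=25 B=32] avail[A=25 B=32] open={}
Step 7: reserve R4 B 7 -> on_hand[A=25 B=32] avail[A=25 B=25] open={R4}
Step 8: commit R4 -> on_hand[A=25 B=25] avail[A=25 B=25] open={}
Step 9: reserve R5 B 1 -> on_hand[A=25 B=25] avail[A=25 B=24] open={R5}
Step 10: cancel R5 -> on_hand[A=25 B=25] avail[A=25 B=25] open={}
Step 11: reserve R6 B 5 -> on_hand[A=25 B=25] avail[A=25 B=20] open={R6}
Step 12: commit R6 -> on_hand[A=25 B=20] avail[A=25 B=20] open={}
Step 13: reserve R7 A 3 -> on_hand[A=25 B=20] avail[A=22 B=20] open={R7}
Step 14: reserve R8 B 2 -> on_hand[A=25 B=20] avail[A=22 B=18] open={R7,R8}

Answer: A: 22
B: 18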